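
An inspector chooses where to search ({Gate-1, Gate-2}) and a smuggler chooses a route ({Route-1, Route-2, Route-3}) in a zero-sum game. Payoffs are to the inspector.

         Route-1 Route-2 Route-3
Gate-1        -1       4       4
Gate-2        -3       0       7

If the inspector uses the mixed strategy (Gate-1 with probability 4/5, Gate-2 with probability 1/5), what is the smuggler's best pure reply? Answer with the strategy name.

Route-1

If the smuggler plays Route-1, the inspector's expected payoff is (4/5)·(-1) + (1/5)·(-3) = -7/5.
If the smuggler plays Route-2, the inspector's expected payoff is (4/5)·4 + (1/5)·0 = 16/5.
If the smuggler plays Route-3, the inspector's expected payoff is (4/5)·4 + (1/5)·7 = 23/5.
The smuggler minimizes the inspector's payoff; the smallest is -7/5, so the best response is Route-1.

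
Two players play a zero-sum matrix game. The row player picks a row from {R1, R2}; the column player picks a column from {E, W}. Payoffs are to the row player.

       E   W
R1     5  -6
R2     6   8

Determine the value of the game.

Row minima: R1 → -6, R2 → 6; maximin = 6.
Column maxima: E → 6, W → 8; minimax = 6.
Since maximin = minimax = 6, there is a saddle point and the value is 6.

6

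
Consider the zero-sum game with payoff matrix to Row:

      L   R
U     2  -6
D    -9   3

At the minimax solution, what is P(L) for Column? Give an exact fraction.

Row minima: U → -6, D → -9; maximin = -6.
Column maxima: L → 2, R → 3; minimax = 2.
-6 ≠ 2, so there is no saddle point; optimal play is mixed.
Let Row play U with probability p. Expected payoff against L: 2p + (-9)(1−p) = 11p − 9; against R: (-6)p + 3(1−p) = −9p + 3.
Setting these equal: 11p − 9 = −9p + 3 ⇒ 20p = 12 ⇒ p = 3/5, and the value is (11)·(3/5) − 9 = -12/5.
For Column: with q = P(L), equating U's and D's payoffs gives 8q − 6 = −12q + 3 ⇒ q = 9/20.

9/20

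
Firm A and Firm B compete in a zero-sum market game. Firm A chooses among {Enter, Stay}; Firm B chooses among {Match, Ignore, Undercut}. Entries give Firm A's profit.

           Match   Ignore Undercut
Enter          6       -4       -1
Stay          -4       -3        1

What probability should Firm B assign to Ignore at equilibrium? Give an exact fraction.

Row minima: Enter → -4, Stay → -4; maximin = -4.
Column maxima: Match → 6, Ignore → -3, Undercut → 1; minimax = -3.
-4 ≠ -3, so there is no saddle point; optimal play is mixed.
Undercut is strictly dominated by Ignore (it gives Firm A strictly more in every row), so Firm B never plays it.
On the remaining 2×2 (Enter, Stay vs Match, Ignore):
Let Firm A play Enter with probability p. Expected payoff against Match: 6p + (-4)(1−p) = 10p − 4; against Ignore: (-4)p + (-3)(1−p) = −p − 3.
Setting these equal: 10p − 4 = −p − 3 ⇒ 11p = 1 ⇒ p = 1/11, and the value is (10)·(1/11) − 4 = -34/11.
For Firm B: with q = P(Match), equating Enter's and Stay's payoffs gives 10q − 4 = −q − 3 ⇒ q = 1/11.

10/11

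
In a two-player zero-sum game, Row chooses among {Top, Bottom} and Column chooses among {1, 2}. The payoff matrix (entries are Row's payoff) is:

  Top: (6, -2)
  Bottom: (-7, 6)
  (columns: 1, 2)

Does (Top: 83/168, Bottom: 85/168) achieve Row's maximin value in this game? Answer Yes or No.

Against 1 this mix gives (83/168)·6 + (85/168)·(-7) = -97/168.
Against 2 this mix gives (83/168)·(-2) + (85/168)·6 = 43/21.
Column will play 1, holding Row to -97/168. Shifting weight toward the row that does better against 1 would raise this floor (the equalizing mix achieves 22/21 against both 1 and 2), so the proposed strategy is not optimal.

No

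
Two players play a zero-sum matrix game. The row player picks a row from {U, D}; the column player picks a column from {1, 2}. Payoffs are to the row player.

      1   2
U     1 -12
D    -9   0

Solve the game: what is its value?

Row minima: U → -12, D → -9; maximin = -9.
Column maxima: 1 → 1, 2 → 0; minimax = 0.
-9 ≠ 0, so there is no saddle point; optimal play is mixed.
Let the row player play U with probability p. Expected payoff against 1: 1p + (-9)(1−p) = 10p − 9; against 2: (-12)p + 0(1−p) = −12p.
Setting these equal: 10p − 9 = −12p ⇒ 22p = 9 ⇒ p = 9/22, and the value is (10)·(9/22) − 9 = -54/11.
For the column player: with q = P(1), equating U's and D's payoffs gives 13q − 12 = −9q ⇒ q = 6/11.

-54/11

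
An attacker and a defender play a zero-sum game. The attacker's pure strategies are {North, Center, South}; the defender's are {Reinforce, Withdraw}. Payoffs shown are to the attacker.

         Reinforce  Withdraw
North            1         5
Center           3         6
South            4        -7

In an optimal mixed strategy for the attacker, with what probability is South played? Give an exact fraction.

3/14

Row minima: North → 1, Center → 3, South → -7; maximin = 3.
Column maxima: Reinforce → 4, Withdraw → 6; minimax = 4.
3 ≠ 4, so there is no saddle point; optimal play is mixed.
North is strictly dominated by Center, so the attacker never plays it.
On the remaining 2×2 (Center, South vs Reinforce, Withdraw):
Let the attacker play Center with probability p. Expected payoff against Reinforce: 3p + 4(1−p) = −p + 4; against Withdraw: 6p + (-7)(1−p) = 13p − 7.
Setting these equal: −p + 4 = 13p − 7 ⇒ −14p = -11 ⇒ p = 11/14, and the value is (-1)·(11/14) + 4 = 45/14.
For the defender: with q = P(Reinforce), equating Center's and South's payoffs gives −3q + 6 = 11q − 7 ⇒ q = 13/14.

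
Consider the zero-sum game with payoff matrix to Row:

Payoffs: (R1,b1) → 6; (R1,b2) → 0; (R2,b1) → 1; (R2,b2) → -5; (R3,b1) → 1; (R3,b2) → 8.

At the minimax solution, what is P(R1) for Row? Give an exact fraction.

7/13

Row minima: R1 → 0, R2 → -5, R3 → 1; maximin = 1.
Column maxima: b1 → 6, b2 → 8; minimax = 6.
1 ≠ 6, so there is no saddle point; optimal play is mixed.
R2 is strictly dominated by R1, so Row never plays it.
On the remaining 2×2 (R1, R3 vs b1, b2):
Let Row play R1 with probability p. Expected payoff against b1: 6p + 1(1−p) = 5p + 1; against b2: 0p + 8(1−p) = −8p + 8.
Setting these equal: 5p + 1 = −8p + 8 ⇒ 13p = 7 ⇒ p = 7/13, and the value is (5)·(7/13) + 1 = 48/13.
For Column: with q = P(b1), equating R1's and R3's payoffs gives 6q = −7q + 8 ⇒ q = 8/13.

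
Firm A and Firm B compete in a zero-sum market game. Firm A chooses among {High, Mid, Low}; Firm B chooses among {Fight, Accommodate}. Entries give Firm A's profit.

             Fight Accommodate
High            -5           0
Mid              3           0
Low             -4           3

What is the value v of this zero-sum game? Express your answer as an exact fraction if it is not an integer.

Row minima: High → -5, Mid → 0, Low → -4; maximin = 0.
Column maxima: Fight → 3, Accommodate → 3; minimax = 3.
0 ≠ 3, so there is no saddle point; optimal play is mixed.
High is strictly dominated by Low, so Firm A never plays it.
On the remaining 2×2 (Mid, Low vs Fight, Accommodate):
Let Firm A play Mid with probability p. Expected payoff against Fight: 3p + (-4)(1−p) = 7p − 4; against Accommodate: 0p + 3(1−p) = −3p + 3.
Setting these equal: 7p − 4 = −3p + 3 ⇒ 10p = 7 ⇒ p = 7/10, and the value is (7)·(7/10) − 4 = 9/10.
For Firm B: with q = P(Fight), equating Mid's and Low's payoffs gives 3q = −7q + 3 ⇒ q = 3/10.

9/10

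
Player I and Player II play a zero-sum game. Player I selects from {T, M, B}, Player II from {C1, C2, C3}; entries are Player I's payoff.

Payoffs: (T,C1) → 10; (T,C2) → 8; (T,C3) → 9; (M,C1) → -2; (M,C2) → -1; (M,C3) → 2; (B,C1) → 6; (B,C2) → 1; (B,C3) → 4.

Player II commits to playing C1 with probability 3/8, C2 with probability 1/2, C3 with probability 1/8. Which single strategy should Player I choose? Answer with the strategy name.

Expected payoff of T: (3/8)·10 + (1/2)·8 + (1/8)·9 = 71/8.
Expected payoff of M: (3/8)·(-2) + (1/2)·(-1) + (1/8)·2 = -1.
Expected payoff of B: (3/8)·6 + (1/2)·1 + (1/8)·4 = 13/4.
The largest is 71/8, so Player I's best response is T.

T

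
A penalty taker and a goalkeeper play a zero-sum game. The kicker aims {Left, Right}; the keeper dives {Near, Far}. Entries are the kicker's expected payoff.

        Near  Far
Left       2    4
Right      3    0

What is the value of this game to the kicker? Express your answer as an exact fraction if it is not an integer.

Row minima: Left → 2, Right → 0; maximin = 2.
Column maxima: Near → 3, Far → 4; minimax = 3.
2 ≠ 3, so there is no saddle point; optimal play is mixed.
Let the kicker play Left with probability p. Expected payoff against Near: 2p + 3(1−p) = −p + 3; against Far: 4p + 0(1−p) = 4p.
Setting these equal: −p + 3 = 4p ⇒ −5p = -3 ⇒ p = 3/5, and the value is (-1)·(3/5) + 3 = 12/5.
For the keeper: with q = P(Near), equating Left's and Right's payoffs gives −2q + 4 = 3q ⇒ q = 4/5.

12/5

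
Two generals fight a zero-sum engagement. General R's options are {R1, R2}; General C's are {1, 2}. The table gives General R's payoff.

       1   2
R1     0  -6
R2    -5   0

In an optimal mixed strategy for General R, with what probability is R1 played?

5/11

Row minima: R1 → -6, R2 → -5; maximin = -5.
Column maxima: 1 → 0, 2 → 0; minimax = 0.
-5 ≠ 0, so there is no saddle point; optimal play is mixed.
Let General R play R1 with probability p. Expected payoff against 1: 0p + (-5)(1−p) = 5p − 5; against 2: (-6)p + 0(1−p) = −6p.
Setting these equal: 5p − 5 = −6p ⇒ 11p = 5 ⇒ p = 5/11, and the value is (5)·(5/11) − 5 = -30/11.
For General C: with q = P(1), equating R1's and R2's payoffs gives 6q − 6 = −5q ⇒ q = 6/11.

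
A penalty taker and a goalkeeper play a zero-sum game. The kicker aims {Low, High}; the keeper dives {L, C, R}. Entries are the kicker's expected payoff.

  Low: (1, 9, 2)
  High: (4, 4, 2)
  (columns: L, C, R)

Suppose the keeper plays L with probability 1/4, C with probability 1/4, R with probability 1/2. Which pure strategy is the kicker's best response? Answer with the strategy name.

Expected payoff of Low: (1/4)·1 + (1/4)·9 + (1/2)·2 = 7/2.
Expected payoff of High: (1/4)·4 + (1/4)·4 + (1/2)·2 = 3.
The largest is 7/2, so the kicker's best response is Low.

Low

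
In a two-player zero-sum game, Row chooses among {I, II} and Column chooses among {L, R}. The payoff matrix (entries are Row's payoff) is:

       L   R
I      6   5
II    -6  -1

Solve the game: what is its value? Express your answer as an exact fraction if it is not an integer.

5

Row minima: I → 5, II → -6; maximin = 5.
Column maxima: L → 6, R → 5; minimax = 5.
Since maximin = minimax = 5, there is a saddle point and the value is 5.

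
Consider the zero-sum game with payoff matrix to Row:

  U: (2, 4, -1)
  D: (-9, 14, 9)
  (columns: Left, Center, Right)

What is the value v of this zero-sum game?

Row minima: U → -1, D → -9; maximin = -1.
Column maxima: Left → 2, Center → 14, Right → 9; minimax = 2.
-1 ≠ 2, so there is no saddle point; optimal play is mixed.
Center is strictly dominated by Left (it gives Row strictly more in every row), so Column never plays it.
On the remaining 2×2 (U, D vs Left, Right):
Let Row play U with probability p. Expected payoff against Left: 2p + (-9)(1−p) = 11p − 9; against Right: (-1)p + 9(1−p) = −10p + 9.
Setting these equal: 11p − 9 = −10p + 9 ⇒ 21p = 18 ⇒ p = 6/7, and the value is (11)·(6/7) − 9 = 3/7.
For Column: with q = P(Left), equating U's and D's payoffs gives 3q − 1 = −18q + 9 ⇒ q = 10/21.

3/7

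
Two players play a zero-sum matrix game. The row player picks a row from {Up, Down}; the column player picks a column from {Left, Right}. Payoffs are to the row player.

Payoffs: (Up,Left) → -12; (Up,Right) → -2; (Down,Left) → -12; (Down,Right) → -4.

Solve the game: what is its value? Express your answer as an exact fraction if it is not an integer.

-12

Row minima: Up → -12, Down → -12; maximin = -12.
Column maxima: Left → -12, Right → -2; minimax = -12.
Since maximin = minimax = -12, there is a saddle point and the value is -12.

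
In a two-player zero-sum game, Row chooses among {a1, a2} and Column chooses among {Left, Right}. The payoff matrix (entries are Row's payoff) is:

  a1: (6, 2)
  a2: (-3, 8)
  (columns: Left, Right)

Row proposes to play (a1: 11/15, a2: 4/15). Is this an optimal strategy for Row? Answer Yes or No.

Yes

Against Left this mix gives (11/15)·6 + (4/15)·(-3) = 18/5.
Against Right this mix gives (11/15)·2 + (4/15)·8 = 18/5.
All of Column's active replies (Left, Right) yield 18/5, and no column does worse for Row. The mix makes Column indifferent and guarantees 18/5, so it is optimal.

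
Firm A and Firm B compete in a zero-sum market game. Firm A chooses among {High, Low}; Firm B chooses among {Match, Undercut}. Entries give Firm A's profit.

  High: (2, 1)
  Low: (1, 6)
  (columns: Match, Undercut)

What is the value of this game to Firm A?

Row minima: High → 1, Low → 1; maximin = 1.
Column maxima: Match → 2, Undercut → 6; minimax = 2.
1 ≠ 2, so there is no saddle point; optimal play is mixed.
Let Firm A play High with probability p. Expected payoff against Match: 2p + 1(1−p) = p + 1; against Undercut: 1p + 6(1−p) = −5p + 6.
Setting these equal: p + 1 = −5p + 6 ⇒ 6p = 5 ⇒ p = 5/6, and the value is (1)·(5/6) + 1 = 11/6.
For Firm B: with q = P(Match), equating High's and Low's payoffs gives q + 1 = −5q + 6 ⇒ q = 5/6.

11/6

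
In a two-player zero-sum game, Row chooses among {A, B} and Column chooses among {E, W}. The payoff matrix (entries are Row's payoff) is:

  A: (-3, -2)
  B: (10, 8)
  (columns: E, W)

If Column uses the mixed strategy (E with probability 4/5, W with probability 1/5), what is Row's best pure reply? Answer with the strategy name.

B

Expected payoff of A: (4/5)·(-3) + (1/5)·(-2) = -14/5.
Expected payoff of B: (4/5)·10 + (1/5)·8 = 48/5.
The largest is 48/5, so Row's best response is B.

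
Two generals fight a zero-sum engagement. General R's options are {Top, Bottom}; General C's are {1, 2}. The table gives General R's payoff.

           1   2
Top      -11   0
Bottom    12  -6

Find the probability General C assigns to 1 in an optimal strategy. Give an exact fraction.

6/29

Row minima: Top → -11, Bottom → -6; maximin = -6.
Column maxima: 1 → 12, 2 → 0; minimax = 0.
-6 ≠ 0, so there is no saddle point; optimal play is mixed.
Let General R play Top with probability p. Expected payoff against 1: (-11)p + 12(1−p) = −23p + 12; against 2: 0p + (-6)(1−p) = 6p − 6.
Setting these equal: −23p + 12 = 6p − 6 ⇒ −29p = -18 ⇒ p = 18/29, and the value is (-23)·(18/29) + 12 = -66/29.
For General C: with q = P(1), equating Top's and Bottom's payoffs gives −11q = 18q − 6 ⇒ q = 6/29.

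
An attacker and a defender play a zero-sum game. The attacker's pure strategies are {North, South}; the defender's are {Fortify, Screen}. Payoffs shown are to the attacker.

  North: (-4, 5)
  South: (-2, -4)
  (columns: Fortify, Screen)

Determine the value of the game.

Row minima: North → -4, South → -4; maximin = -4.
Column maxima: Fortify → -2, Screen → 5; minimax = -2.
-4 ≠ -2, so there is no saddle point; optimal play is mixed.
Let the attacker play North with probability p. Expected payoff against Fortify: (-4)p + (-2)(1−p) = −2p − 2; against Screen: 5p + (-4)(1−p) = 9p − 4.
Setting these equal: −2p − 2 = 9p − 4 ⇒ −11p = -2 ⇒ p = 2/11, and the value is (-2)·(2/11) − 2 = -26/11.
For the defender: with q = P(Fortify), equating North's and South's payoffs gives −9q + 5 = 2q − 4 ⇒ q = 9/11.

-26/11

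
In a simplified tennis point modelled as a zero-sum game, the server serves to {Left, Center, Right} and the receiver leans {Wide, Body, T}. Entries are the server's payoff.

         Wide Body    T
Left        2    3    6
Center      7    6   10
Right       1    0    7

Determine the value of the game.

6

Row minima: Left → 2, Center → 6, Right → 0; maximin = 6.
Column maxima: Wide → 7, Body → 6, T → 10; minimax = 6.
Since maximin = minimax = 6, there is a saddle point and the value is 6.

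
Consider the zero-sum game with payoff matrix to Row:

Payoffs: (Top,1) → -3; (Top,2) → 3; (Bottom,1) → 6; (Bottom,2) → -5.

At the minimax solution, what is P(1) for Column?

8/17

Row minima: Top → -3, Bottom → -5; maximin = -3.
Column maxima: 1 → 6, 2 → 3; minimax = 3.
-3 ≠ 3, so there is no saddle point; optimal play is mixed.
Let Row play Top with probability p. Expected payoff against 1: (-3)p + 6(1−p) = −9p + 6; against 2: 3p + (-5)(1−p) = 8p − 5.
Setting these equal: −9p + 6 = 8p − 5 ⇒ −17p = -11 ⇒ p = 11/17, and the value is (-9)·(11/17) + 6 = 3/17.
For Column: with q = P(1), equating Top's and Bottom's payoffs gives −6q + 3 = 11q − 5 ⇒ q = 8/17.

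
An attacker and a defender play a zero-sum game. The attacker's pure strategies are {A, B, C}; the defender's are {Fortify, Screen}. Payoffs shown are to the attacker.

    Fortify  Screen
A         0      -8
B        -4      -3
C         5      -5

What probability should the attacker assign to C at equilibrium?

1/11

Row minima: A → -8, B → -4, C → -5; maximin = -4.
Column maxima: Fortify → 5, Screen → -3; minimax = -3.
-4 ≠ -3, so there is no saddle point; optimal play is mixed.
A is strictly dominated by C, so the attacker never plays it.
On the remaining 2×2 (B, C vs Fortify, Screen):
Let the attacker play B with probability p. Expected payoff against Fortify: (-4)p + 5(1−p) = −9p + 5; against Screen: (-3)p + (-5)(1−p) = 2p − 5.
Setting these equal: −9p + 5 = 2p − 5 ⇒ −11p = -10 ⇒ p = 10/11, and the value is (-9)·(10/11) + 5 = -35/11.
For the defender: with q = P(Fortify), equating B's and C's payoffs gives −q − 3 = 10q − 5 ⇒ q = 2/11.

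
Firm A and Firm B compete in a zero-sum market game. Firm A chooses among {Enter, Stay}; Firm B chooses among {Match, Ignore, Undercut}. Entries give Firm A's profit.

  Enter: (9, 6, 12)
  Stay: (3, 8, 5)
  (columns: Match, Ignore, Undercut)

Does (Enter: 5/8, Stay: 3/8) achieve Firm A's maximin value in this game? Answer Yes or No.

Yes

Against Match this mix gives (5/8)·9 + (3/8)·3 = 27/4.
Against Ignore this mix gives (5/8)·6 + (3/8)·8 = 27/4.
Against Undercut this mix gives (5/8)·12 + (3/8)·5 = 75/8.
All of Firm B's active replies (Match, Ignore) yield 27/4, and no column does worse for Firm A. The mix makes Firm B indifferent and guarantees 27/4, so it is optimal.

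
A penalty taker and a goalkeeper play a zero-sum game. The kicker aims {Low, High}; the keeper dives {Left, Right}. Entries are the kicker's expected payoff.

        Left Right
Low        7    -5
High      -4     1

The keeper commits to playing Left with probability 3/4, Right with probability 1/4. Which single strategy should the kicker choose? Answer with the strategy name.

Expected payoff of Low: (3/4)·7 + (1/4)·(-5) = 4.
Expected payoff of High: (3/4)·(-4) + (1/4)·1 = -11/4.
The largest is 4, so the kicker's best response is Low.

Low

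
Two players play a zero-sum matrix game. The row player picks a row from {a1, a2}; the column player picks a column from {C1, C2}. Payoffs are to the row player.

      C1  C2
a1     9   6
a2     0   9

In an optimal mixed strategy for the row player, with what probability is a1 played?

3/4

Row minima: a1 → 6, a2 → 0; maximin = 6.
Column maxima: C1 → 9, C2 → 9; minimax = 9.
6 ≠ 9, so there is no saddle point; optimal play is mixed.
Let the row player play a1 with probability p. Expected payoff against C1: 9p + 0(1−p) = 9p; against C2: 6p + 9(1−p) = −3p + 9.
Setting these equal: 9p = −3p + 9 ⇒ 12p = 9 ⇒ p = 3/4, and the value is (9)·(3/4) = 27/4.
For the column player: with q = P(C1), equating a1's and a2's payoffs gives 3q + 6 = −9q + 9 ⇒ q = 1/4.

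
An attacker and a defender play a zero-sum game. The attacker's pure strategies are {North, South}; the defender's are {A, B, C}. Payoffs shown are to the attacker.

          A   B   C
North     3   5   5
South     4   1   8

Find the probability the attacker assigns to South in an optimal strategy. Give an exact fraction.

Row minima: North → 3, South → 1; maximin = 3.
Column maxima: A → 4, B → 5, C → 8; minimax = 4.
3 ≠ 4, so there is no saddle point; optimal play is mixed.
C is strictly dominated by A (it gives the attacker strictly more in every row), so the defender never plays it.
On the remaining 2×2 (North, South vs A, B):
Let the attacker play North with probability p. Expected payoff against A: 3p + 4(1−p) = −p + 4; against B: 5p + 1(1−p) = 4p + 1.
Setting these equal: −p + 4 = 4p + 1 ⇒ −5p = -3 ⇒ p = 3/5, and the value is (-1)·(3/5) + 4 = 17/5.
For the defender: with q = P(A), equating North's and South's payoffs gives −2q + 5 = 3q + 1 ⇒ q = 4/5.

2/5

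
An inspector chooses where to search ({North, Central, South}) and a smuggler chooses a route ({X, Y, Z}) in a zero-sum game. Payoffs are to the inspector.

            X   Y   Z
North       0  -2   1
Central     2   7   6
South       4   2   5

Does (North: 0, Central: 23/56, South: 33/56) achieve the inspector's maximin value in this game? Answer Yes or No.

No

Against X this mix gives (23/56)·2 + (33/56)·4 = 89/28.
Against Y this mix gives (23/56)·7 + (33/56)·2 = 227/56.
Against Z this mix gives (23/56)·6 + (33/56)·5 = 303/56.
The smuggler will play X, holding the inspector to 89/28. Shifting weight toward the row that does better against X would raise this floor (the equalizing mix achieves 24/7 against both X and Y), so the proposed strategy is not optimal.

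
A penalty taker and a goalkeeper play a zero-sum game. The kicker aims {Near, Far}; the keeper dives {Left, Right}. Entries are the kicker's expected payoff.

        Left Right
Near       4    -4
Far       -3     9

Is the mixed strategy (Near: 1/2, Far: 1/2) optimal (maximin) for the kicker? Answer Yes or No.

No

Against Left this mix gives (1/2)·4 + (1/2)·(-3) = 1/2.
Against Right this mix gives (1/2)·(-4) + (1/2)·9 = 5/2.
The keeper will play Left, holding the kicker to 1/2. Shifting weight toward the row that does better against Left would raise this floor (the equalizing mix achieves 6/5 against both Left and Right), so the proposed strategy is not optimal.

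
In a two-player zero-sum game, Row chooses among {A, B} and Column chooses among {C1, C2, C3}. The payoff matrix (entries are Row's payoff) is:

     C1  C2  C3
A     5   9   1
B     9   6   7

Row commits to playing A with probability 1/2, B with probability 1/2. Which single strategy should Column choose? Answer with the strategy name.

If Column plays C1, Row's expected payoff is (1/2)·5 + (1/2)·9 = 7.
If Column plays C2, Row's expected payoff is (1/2)·9 + (1/2)·6 = 15/2.
If Column plays C3, Row's expected payoff is (1/2)·1 + (1/2)·7 = 4.
Column minimizes Row's payoff; the smallest is 4, so the best response is C3.

C3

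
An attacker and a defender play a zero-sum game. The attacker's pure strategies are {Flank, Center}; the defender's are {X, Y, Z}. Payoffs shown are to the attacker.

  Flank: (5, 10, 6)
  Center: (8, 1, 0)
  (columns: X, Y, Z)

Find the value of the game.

Row minima: Flank → 5, Center → 0; maximin = 5.
Column maxima: X → 8, Y → 10, Z → 6; minimax = 6.
5 ≠ 6, so there is no saddle point; optimal play is mixed.
Y is strictly dominated by Z (it gives the attacker strictly more in every row), so the defender never plays it.
On the remaining 2×2 (Flank, Center vs X, Z):
Let the attacker play Flank with probability p. Expected payoff against X: 5p + 8(1−p) = −3p + 8; against Z: 6p + 0(1−p) = 6p.
Setting these equal: −3p + 8 = 6p ⇒ −9p = -8 ⇒ p = 8/9, and the value is (-3)·(8/9) + 8 = 16/3.
For the defender: with q = P(X), equating Flank's and Center's payoffs gives −q + 6 = 8q ⇒ q = 2/3.

16/3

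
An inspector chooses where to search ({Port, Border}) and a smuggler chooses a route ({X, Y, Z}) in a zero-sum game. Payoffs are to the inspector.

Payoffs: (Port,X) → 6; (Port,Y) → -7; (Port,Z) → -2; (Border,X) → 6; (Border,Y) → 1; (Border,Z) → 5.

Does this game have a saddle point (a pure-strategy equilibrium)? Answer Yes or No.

Row minima: Port → -7, Border → 1; maximin = 1.
Column maxima: X → 6, Y → 1, Z → 5; minimax = 1.
maximin = minimax = 1, so a saddle point exists.

Yes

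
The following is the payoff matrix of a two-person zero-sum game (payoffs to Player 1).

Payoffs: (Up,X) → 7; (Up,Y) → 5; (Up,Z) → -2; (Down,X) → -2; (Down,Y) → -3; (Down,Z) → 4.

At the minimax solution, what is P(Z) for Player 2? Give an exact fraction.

Row minima: Up → -2, Down → -3; maximin = -2.
Column maxima: X → 7, Y → 5, Z → 4; minimax = 4.
-2 ≠ 4, so there is no saddle point; optimal play is mixed.
X is strictly dominated by Y (it gives Player 1 strictly more in every row), so Player 2 never plays it.
On the remaining 2×2 (Up, Down vs Y, Z):
Let Player 1 play Up with probability p. Expected payoff against Y: 5p + (-3)(1−p) = 8p − 3; against Z: (-2)p + 4(1−p) = −6p + 4.
Setting these equal: 8p − 3 = −6p + 4 ⇒ 14p = 7 ⇒ p = 1/2, and the value is (8)·(1/2) − 3 = 1.
For Player 2: with q = P(Y), equating Up's and Down's payoffs gives 7q − 2 = −7q + 4 ⇒ q = 3/7.

4/7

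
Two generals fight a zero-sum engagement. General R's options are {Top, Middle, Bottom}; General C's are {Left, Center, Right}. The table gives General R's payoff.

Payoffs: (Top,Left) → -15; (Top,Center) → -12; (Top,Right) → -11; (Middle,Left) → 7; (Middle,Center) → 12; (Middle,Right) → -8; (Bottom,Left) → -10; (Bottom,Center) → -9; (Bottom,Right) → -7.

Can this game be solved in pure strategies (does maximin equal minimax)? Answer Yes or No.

Row minima: Top → -15, Middle → -8, Bottom → -10; maximin = -8.
Column maxima: Left → 7, Center → 12, Right → -7; minimax = -7.
-8 ≠ -7, so no pure-strategy equilibrium exists.

No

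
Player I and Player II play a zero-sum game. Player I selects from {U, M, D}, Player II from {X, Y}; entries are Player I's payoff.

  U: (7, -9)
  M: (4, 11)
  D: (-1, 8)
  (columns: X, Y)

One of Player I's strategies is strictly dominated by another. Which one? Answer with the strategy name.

D

M gives a strictly higher payoff than D against every column: 4 > -1, 11 > 8.
So D is strictly dominated and Player I never plays it.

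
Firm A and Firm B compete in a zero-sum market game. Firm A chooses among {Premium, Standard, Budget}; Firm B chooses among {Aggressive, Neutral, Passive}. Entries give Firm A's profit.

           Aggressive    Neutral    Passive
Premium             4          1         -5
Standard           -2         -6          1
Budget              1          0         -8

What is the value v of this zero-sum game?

-29/13

Row minima: Premium → -5, Standard → -6, Budget → -8; maximin = -5.
Column maxima: Aggressive → 4, Neutral → 1, Passive → 1; minimax = 1.
-5 ≠ 1, so there is no saddle point; optimal play is mixed.
Budget is strictly dominated by Premium, so Firm A never plays it.
Aggressive is strictly dominated by Neutral (it gives Firm A strictly more in every row), so Firm B never plays it.
On the remaining 2×2 (Premium, Standard vs Neutral, Passive):
Let Firm A play Premium with probability p. Expected payoff against Neutral: 1p + (-6)(1−p) = 7p − 6; against Passive: (-5)p + 1(1−p) = −6p + 1.
Setting these equal: 7p − 6 = −6p + 1 ⇒ 13p = 7 ⇒ p = 7/13, and the value is (7)·(7/13) − 6 = -29/13.
For Firm B: with q = P(Neutral), equating Premium's and Standard's payoffs gives 6q − 5 = −7q + 1 ⇒ q = 6/13.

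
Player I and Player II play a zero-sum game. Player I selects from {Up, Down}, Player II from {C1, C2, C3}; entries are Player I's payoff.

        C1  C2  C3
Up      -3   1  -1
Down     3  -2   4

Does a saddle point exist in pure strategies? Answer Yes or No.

Row minima: Up → -3, Down → -2; maximin = -2.
Column maxima: C1 → 3, C2 → 1, C3 → 4; minimax = 1.
-2 ≠ 1, so no pure-strategy equilibrium exists.

No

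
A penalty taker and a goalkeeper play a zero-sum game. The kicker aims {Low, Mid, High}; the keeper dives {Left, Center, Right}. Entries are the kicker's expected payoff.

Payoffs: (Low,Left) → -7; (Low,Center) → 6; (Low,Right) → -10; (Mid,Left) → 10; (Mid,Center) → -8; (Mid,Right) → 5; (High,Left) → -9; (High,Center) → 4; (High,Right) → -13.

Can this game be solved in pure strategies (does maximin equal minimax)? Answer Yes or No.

Row minima: Low → -10, Mid → -8, High → -13; maximin = -8.
Column maxima: Left → 10, Center → 6, Right → 5; minimax = 5.
-8 ≠ 5, so no pure-strategy equilibrium exists.

No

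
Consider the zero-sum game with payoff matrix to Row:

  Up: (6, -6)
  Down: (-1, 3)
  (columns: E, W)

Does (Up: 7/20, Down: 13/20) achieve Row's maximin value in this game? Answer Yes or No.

Against E this mix gives (7/20)·6 + (13/20)·(-1) = 29/20.
Against W this mix gives (7/20)·(-6) + (13/20)·3 = -3/20.
Column will play W, holding Row to -3/20. Shifting weight toward the row that does better against W would raise this floor (the equalizing mix achieves 3/4 against both W and E), so the proposed strategy is not optimal.

No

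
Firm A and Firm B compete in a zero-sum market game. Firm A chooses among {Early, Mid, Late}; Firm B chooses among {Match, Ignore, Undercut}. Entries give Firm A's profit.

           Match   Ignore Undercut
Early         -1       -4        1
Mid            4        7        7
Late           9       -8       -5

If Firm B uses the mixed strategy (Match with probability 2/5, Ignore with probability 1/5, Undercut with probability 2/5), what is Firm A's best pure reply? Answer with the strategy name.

Expected payoff of Early: (2/5)·(-1) + (1/5)·(-4) + (2/5)·1 = -4/5.
Expected payoff of Mid: (2/5)·4 + (1/5)·7 + (2/5)·7 = 29/5.
Expected payoff of Late: (2/5)·9 + (1/5)·(-8) + (2/5)·(-5) = 0.
The largest is 29/5, so Firm A's best response is Mid.

Mid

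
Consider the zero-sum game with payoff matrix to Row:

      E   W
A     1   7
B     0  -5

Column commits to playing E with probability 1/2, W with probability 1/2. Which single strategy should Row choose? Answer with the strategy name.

A

Expected payoff of A: (1/2)·1 + (1/2)·7 = 4.
Expected payoff of B: (1/2)·0 + (1/2)·(-5) = -5/2.
The largest is 4, so Row's best response is A.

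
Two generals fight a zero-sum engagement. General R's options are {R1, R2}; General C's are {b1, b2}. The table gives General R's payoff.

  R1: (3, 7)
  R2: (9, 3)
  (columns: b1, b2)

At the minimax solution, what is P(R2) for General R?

Row minima: R1 → 3, R2 → 3; maximin = 3.
Column maxima: b1 → 9, b2 → 7; minimax = 7.
3 ≠ 7, so there is no saddle point; optimal play is mixed.
Let General R play R1 with probability p. Expected payoff against b1: 3p + 9(1−p) = −6p + 9; against b2: 7p + 3(1−p) = 4p + 3.
Setting these equal: −6p + 9 = 4p + 3 ⇒ −10p = -6 ⇒ p = 3/5, and the value is (-6)·(3/5) + 9 = 27/5.
For General C: with q = P(b1), equating R1's and R2's payoffs gives −4q + 7 = 6q + 3 ⇒ q = 2/5.

2/5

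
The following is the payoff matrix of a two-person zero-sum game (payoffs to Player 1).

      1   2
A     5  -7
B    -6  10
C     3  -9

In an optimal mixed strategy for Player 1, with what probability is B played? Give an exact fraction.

3/7

Row minima: A → -7, B → -6, C → -9; maximin = -6.
Column maxima: 1 → 5, 2 → 10; minimax = 5.
-6 ≠ 5, so there is no saddle point; optimal play is mixed.
C is strictly dominated by A, so Player 1 never plays it.
On the remaining 2×2 (A, B vs 1, 2):
Let Player 1 play A with probability p. Expected payoff against 1: 5p + (-6)(1−p) = 11p − 6; against 2: (-7)p + 10(1−p) = −17p + 10.
Setting these equal: 11p − 6 = −17p + 10 ⇒ 28p = 16 ⇒ p = 4/7, and the value is (11)·(4/7) − 6 = 2/7.
For Player 2: with q = P(1), equating A's and B's payoffs gives 12q − 7 = −16q + 10 ⇒ q = 17/28.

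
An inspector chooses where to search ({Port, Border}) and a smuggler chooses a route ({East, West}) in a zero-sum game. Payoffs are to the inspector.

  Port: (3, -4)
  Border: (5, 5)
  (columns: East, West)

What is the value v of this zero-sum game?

Row minima: Port → -4, Border → 5; maximin = 5.
Column maxima: East → 5, West → 5; minimax = 5.
Since maximin = minimax = 5, there is a saddle point and the value is 5.

5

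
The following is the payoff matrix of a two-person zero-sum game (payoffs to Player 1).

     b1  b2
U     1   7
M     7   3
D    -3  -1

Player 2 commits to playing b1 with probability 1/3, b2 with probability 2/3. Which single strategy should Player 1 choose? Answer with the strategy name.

Expected payoff of U: (1/3)·1 + (2/3)·7 = 5.
Expected payoff of M: (1/3)·7 + (2/3)·3 = 13/3.
Expected payoff of D: (1/3)·(-3) + (2/3)·(-1) = -5/3.
The largest is 5, so Player 1's best response is U.

U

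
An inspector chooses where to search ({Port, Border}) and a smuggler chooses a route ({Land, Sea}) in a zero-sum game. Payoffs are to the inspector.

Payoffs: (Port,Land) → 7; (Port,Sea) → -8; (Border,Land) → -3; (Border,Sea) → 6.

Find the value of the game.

Row minima: Port → -8, Border → -3; maximin = -3.
Column maxima: Land → 7, Sea → 6; minimax = 6.
-3 ≠ 6, so there is no saddle point; optimal play is mixed.
Let the inspector play Port with probability p. Expected payoff against Land: 7p + (-3)(1−p) = 10p − 3; against Sea: (-8)p + 6(1−p) = −14p + 6.
Setting these equal: 10p − 3 = −14p + 6 ⇒ 24p = 9 ⇒ p = 3/8, and the value is (10)·(3/8) − 3 = 3/4.
For the smuggler: with q = P(Land), equating Port's and Border's payoffs gives 15q − 8 = −9q + 6 ⇒ q = 7/12.

3/4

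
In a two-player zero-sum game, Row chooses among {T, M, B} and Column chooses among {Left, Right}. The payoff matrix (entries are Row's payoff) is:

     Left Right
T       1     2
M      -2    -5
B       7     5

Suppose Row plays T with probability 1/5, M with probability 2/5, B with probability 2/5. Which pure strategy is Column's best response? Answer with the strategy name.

If Column plays Left, Row's expected payoff is (1/5)·1 + (2/5)·(-2) + (2/5)·7 = 11/5.
If Column plays Right, Row's expected payoff is (1/5)·2 + (2/5)·(-5) + (2/5)·5 = 2/5.
Column minimizes Row's payoff; the smallest is 2/5, so the best response is Right.

Right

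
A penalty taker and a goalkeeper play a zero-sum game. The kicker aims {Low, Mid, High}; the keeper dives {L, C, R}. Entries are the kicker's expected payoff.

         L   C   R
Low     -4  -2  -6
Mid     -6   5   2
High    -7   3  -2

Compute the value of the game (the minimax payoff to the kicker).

Row minima: Low → -6, Mid → -6, High → -7; maximin = -6.
Column maxima: L → -4, C → 5, R → 2; minimax = -4.
-6 ≠ -4, so there is no saddle point; optimal play is mixed.
High is strictly dominated by Mid, so the kicker never plays it.
C is strictly dominated by L (it gives the kicker strictly more in every row), so the keeper never plays it.
On the remaining 2×2 (Low, Mid vs L, R):
Let the kicker play Low with probability p. Expected payoff against L: (-4)p + (-6)(1−p) = 2p − 6; against R: (-6)p + 2(1−p) = −8p + 2.
Setting these equal: 2p − 6 = −8p + 2 ⇒ 10p = 8 ⇒ p = 4/5, and the value is (2)·(4/5) − 6 = -22/5.
For the keeper: with q = P(L), equating Low's and Mid's payoffs gives 2q − 6 = −8q + 2 ⇒ q = 4/5.

-22/5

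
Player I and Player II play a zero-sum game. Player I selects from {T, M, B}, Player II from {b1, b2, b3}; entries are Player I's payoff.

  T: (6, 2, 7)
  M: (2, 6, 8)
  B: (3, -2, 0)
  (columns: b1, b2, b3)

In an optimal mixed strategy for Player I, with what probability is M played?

1/2

Row minima: T → 2, M → 2, B → -2; maximin = 2.
Column maxima: b1 → 6, b2 → 6, b3 → 8; minimax = 6.
2 ≠ 6, so there is no saddle point; optimal play is mixed.
B is strictly dominated by T, so Player I never plays it.
With B eliminated, b3 is strictly dominated by b1 (it gives Player I strictly more in every remaining row), so Player II never plays it.
On the remaining 2×2 (T, M vs b1, b2):
Let Player I play T with probability p. Expected payoff against b1: 6p + 2(1−p) = 4p + 2; against b2: 2p + 6(1−p) = −4p + 6.
Setting these equal: 4p + 2 = −4p + 6 ⇒ 8p = 4 ⇒ p = 1/2, and the value is (4)·(1/2) + 2 = 4.
For Player II: with q = P(b1), equating T's and M's payoffs gives 4q + 2 = −4q + 6 ⇒ q = 1/2.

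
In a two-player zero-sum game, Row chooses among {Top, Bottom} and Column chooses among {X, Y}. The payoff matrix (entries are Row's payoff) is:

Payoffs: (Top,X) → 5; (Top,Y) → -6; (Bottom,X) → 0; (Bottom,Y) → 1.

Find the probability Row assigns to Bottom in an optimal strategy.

Row minima: Top → -6, Bottom → 0; maximin = 0.
Column maxima: X → 5, Y → 1; minimax = 1.
0 ≠ 1, so there is no saddle point; optimal play is mixed.
Let Row play Top with probability p. Expected payoff against X: 5p + 0(1−p) = 5p; against Y: (-6)p + 1(1−p) = −7p + 1.
Setting these equal: 5p = −7p + 1 ⇒ 12p = 1 ⇒ p = 1/12, and the value is (5)·(1/12) = 5/12.
For Column: with q = P(X), equating Top's and Bottom's payoffs gives 11q − 6 = −q + 1 ⇒ q = 7/12.

11/12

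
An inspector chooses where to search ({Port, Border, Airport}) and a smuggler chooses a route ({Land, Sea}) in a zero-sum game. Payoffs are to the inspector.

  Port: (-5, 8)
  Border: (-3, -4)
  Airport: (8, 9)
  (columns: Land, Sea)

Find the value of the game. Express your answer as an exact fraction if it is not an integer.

8

Row minima: Port → -5, Border → -4, Airport → 8; maximin = 8.
Column maxima: Land → 8, Sea → 9; minimax = 8.
Since maximin = minimax = 8, there is a saddle point and the value is 8.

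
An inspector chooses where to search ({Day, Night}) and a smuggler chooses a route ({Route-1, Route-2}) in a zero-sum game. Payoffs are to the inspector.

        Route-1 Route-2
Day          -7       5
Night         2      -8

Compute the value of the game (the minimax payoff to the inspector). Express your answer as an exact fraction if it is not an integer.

Row minima: Day → -7, Night → -8; maximin = -7.
Column maxima: Route-1 → 2, Route-2 → 5; minimax = 2.
-7 ≠ 2, so there is no saddle point; optimal play is mixed.
Let the inspector play Day with probability p. Expected payoff against Route-1: (-7)p + 2(1−p) = −9p + 2; against Route-2: 5p + (-8)(1−p) = 13p − 8.
Setting these equal: −9p + 2 = 13p − 8 ⇒ −22p = -10 ⇒ p = 5/11, and the value is (-9)·(5/11) + 2 = -23/11.
For the smuggler: with q = P(Route-1), equating Day's and Night's payoffs gives −12q + 5 = 10q − 8 ⇒ q = 13/22.

-23/11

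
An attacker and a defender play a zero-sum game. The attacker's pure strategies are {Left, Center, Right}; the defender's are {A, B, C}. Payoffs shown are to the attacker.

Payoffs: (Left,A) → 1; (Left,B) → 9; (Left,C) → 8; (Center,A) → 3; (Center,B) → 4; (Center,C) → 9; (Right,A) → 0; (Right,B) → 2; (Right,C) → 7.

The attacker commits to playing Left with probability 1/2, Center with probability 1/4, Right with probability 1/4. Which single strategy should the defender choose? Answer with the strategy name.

If the defender plays A, the attacker's expected payoff is (1/2)·1 + (1/4)·3 + (1/4)·0 = 5/4.
If the defender plays B, the attacker's expected payoff is (1/2)·9 + (1/4)·4 + (1/4)·2 = 6.
If the defender plays C, the attacker's expected payoff is (1/2)·8 + (1/4)·9 + (1/4)·7 = 8.
The defender minimizes the attacker's payoff; the smallest is 5/4, so the best response is A.

A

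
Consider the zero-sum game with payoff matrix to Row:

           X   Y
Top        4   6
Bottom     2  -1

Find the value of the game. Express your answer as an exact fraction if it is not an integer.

Row minima: Top → 4, Bottom → -1; maximin = 4.
Column maxima: X → 4, Y → 6; minimax = 4.
Since maximin = minimax = 4, there is a saddle point and the value is 4.

4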